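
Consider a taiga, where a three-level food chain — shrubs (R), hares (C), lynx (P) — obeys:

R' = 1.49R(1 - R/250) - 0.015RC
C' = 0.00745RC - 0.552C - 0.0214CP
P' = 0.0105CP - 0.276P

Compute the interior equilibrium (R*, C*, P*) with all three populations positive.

From dP/dt = 0: 0.0105C* = 0.276, so C* = 26.3.
From dR/dt = 0: 1.49(1 - R*/250) = 0.015·26.3, giving R* = 250·(1 - 0.265) = 184.
From dC/dt = 0: 0.00745·184 - 0.552 = 0.0214P*, so P* = 0.818/0.0214 = 38.2.

R* ≈ 184, C* ≈ 26.3, P* ≈ 38.2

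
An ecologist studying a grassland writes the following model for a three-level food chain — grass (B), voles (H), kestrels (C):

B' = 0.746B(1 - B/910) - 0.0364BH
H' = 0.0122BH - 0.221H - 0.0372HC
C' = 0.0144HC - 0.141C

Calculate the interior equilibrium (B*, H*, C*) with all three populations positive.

From dC/dt = 0: 0.0144H* = 0.141, so H* = 9.79.
From dB/dt = 0: 0.746(1 - B*/910) = 0.0364·9.79, giving B* = 910·(1 - 0.478) = 475.
From dH/dt = 0: 0.0122·475 - 0.221 = 0.0372C*, so C* = 5.58/0.0372 = 150.

B* ≈ 475, H* ≈ 9.79, C* ≈ 150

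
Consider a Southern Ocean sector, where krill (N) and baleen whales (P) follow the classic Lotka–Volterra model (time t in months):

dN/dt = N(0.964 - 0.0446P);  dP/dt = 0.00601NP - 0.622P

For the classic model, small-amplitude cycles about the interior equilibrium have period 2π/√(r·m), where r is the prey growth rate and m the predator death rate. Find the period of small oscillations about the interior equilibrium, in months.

T ≈ 8.11 months

Here r = 0.964 and m = 0.622, so r·m = 0.6.
ω = √0.6 = 0.774 per month, hence T = 2π/ω ≈ 8.11 months.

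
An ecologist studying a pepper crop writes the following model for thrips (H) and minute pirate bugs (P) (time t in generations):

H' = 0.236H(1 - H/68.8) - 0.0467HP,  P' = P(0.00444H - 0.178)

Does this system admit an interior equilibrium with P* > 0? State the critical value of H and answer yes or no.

Threshold H = 40.1; K > 40.1, so yes, the predator persists.

The predator equation gives dP/dt > 0 only when H > 0.178/0.00444 = 40.1.
Without the predator, H → K = 68.8. Since 68.8 > 40.1, the predator can invade and persist.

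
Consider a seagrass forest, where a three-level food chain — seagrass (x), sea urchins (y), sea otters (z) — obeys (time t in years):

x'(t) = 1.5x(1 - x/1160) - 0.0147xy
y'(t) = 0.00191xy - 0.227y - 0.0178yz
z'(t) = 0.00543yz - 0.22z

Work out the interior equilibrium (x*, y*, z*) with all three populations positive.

x* ≈ 699, y* ≈ 40.5, z* ≈ 62.3

From dz/dt = 0: 0.00543y* = 0.22, so y* = 40.5.
From dx/dt = 0: 1.5(1 - x*/1160) = 0.0147·40.5, giving x* = 1160·(1 - 0.397) = 699.
From dy/dt = 0: 0.00191·699 - 0.227 = 0.0178z*, so z* = 1.11/0.0178 = 62.3.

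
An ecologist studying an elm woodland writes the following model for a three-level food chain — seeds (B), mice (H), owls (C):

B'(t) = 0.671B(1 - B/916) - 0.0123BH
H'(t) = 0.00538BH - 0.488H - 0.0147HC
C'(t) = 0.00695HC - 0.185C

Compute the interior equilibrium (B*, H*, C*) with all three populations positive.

B* ≈ 469, H* ≈ 26.6, C* ≈ 138

From dC/dt = 0: 0.00695H* = 0.185, so H* = 26.6.
From dB/dt = 0: 0.671(1 - B*/916) = 0.0123·26.6, giving B* = 916·(1 - 0.488) = 469.
From dH/dt = 0: 0.00538·469 - 0.488 = 0.0147C*, so C* = 2.04/0.0147 = 138.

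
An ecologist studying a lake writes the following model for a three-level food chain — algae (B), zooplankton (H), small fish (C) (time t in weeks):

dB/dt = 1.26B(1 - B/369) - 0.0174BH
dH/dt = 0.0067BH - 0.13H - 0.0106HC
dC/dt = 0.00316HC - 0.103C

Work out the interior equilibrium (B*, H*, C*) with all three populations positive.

B* ≈ 203, H* ≈ 32.6, C* ≈ 116

From dC/dt = 0: 0.00316H* = 0.103, so H* = 32.6.
From dB/dt = 0: 1.26(1 - B*/369) = 0.0174·32.6, giving B* = 369·(1 - 0.45) = 203.
From dH/dt = 0: 0.0067·203 - 0.13 = 0.0106C*, so C* = 1.23/0.0106 = 116.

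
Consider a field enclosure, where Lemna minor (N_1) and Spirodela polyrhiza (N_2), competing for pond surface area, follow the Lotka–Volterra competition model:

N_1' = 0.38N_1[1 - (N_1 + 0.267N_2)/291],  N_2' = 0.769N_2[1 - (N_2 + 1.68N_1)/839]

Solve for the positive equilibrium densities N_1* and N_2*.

Setting both brackets to zero gives the nullclines N_1 + 0.267N_2 = 291 and 1.68N_1 + N_2 = 839.
Substituting N_2 = 839 - 1.68N_1 into the first: N_1(1 - 0.267·1.68) = 291 - 0.267·839.
So N_1* = 67/0.551 = 121, and then N_2* = 839 - 1.68·121 = 635.

N_1* ≈ 121, N_2* ≈ 635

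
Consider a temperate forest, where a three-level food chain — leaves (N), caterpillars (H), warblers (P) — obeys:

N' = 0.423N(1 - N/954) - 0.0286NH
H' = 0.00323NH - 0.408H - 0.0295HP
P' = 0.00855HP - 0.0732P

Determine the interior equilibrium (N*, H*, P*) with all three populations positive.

From dP/dt = 0: 0.00855H* = 0.0732, so H* = 8.56.
From dN/dt = 0: 0.423(1 - N*/954) = 0.0286·8.56, giving N* = 954·(1 - 0.579) = 402.
From dH/dt = 0: 0.00323·402 - 0.408 = 0.0295P*, so P* = 0.89/0.0295 = 30.2.

N* ≈ 402, H* ≈ 8.56, P* ≈ 30.2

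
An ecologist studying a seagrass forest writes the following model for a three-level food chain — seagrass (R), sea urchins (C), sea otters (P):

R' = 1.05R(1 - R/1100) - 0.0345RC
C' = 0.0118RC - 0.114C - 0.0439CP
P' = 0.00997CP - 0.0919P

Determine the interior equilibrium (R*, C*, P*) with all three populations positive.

From dP/dt = 0: 0.00997C* = 0.0919, so C* = 9.22.
From dR/dt = 0: 1.05(1 - R*/1100) = 0.0345·9.22, giving R* = 1100·(1 - 0.303) = 767.
From dC/dt = 0: 0.0118·767 - 0.114 = 0.0439P*, so P* = 8.93/0.0439 = 204.

R* ≈ 767, C* ≈ 9.22, P* ≈ 204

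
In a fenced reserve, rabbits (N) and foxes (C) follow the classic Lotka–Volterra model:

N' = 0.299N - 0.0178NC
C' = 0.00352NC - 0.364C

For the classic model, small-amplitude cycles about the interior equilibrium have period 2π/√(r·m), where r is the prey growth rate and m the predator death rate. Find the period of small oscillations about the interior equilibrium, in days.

T ≈ 19 days

Here r = 0.299 and m = 0.364, so r·m = 0.109.
ω = √0.109 = 0.33 per day, hence T = 2π/ω ≈ 19 days.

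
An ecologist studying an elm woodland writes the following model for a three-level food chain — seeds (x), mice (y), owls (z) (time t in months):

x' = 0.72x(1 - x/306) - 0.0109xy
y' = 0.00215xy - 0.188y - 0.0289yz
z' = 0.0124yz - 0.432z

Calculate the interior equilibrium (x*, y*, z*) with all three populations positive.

From dz/dt = 0: 0.0124y* = 0.432, so y* = 34.8.
From dx/dt = 0: 0.72(1 - x*/306) = 0.0109·34.8, giving x* = 306·(1 - 0.527) = 145.
From dy/dt = 0: 0.00215·145 - 0.188 = 0.0289z*, so z* = 0.123/0.0289 = 4.25.

x* ≈ 145, y* ≈ 34.8, z* ≈ 4.25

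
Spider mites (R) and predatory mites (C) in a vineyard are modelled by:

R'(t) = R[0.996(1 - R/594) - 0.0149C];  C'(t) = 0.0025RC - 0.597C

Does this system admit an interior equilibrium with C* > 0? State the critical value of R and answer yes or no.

Threshold R = 239; K > 239, so yes, the predator persists.

The predator equation gives dC/dt > 0 only when R > 0.597/0.0025 = 239.
Without the predator, R → K = 594. Since 594 > 239, the predator can invade and persist.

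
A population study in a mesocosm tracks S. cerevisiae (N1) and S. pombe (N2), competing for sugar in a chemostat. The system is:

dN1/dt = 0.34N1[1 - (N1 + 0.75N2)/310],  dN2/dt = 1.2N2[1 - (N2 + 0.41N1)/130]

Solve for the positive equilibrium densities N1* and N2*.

Setting both brackets to zero gives the nullclines N1 + 0.75N2 = 310 and 0.41N1 + N2 = 130.
Substituting N2 = 130 - 0.41N1 into the first: N1(1 - 0.75·0.41) = 310 - 0.75·130.
So N1* = 212/0.693 = 307, and then N2* = 130 - 0.41·307 = 4.19.

N1* ≈ 307, N2* ≈ 4.19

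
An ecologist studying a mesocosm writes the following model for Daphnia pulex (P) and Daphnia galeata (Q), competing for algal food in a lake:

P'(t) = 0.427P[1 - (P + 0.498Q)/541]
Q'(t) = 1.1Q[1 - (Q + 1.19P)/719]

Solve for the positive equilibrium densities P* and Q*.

Setting both brackets to zero gives the nullclines P + 0.498Q = 541 and 1.19P + Q = 719.
Substituting Q = 719 - 1.19P into the first: P(1 - 0.498·1.19) = 541 - 0.498·719.
So P* = 183/0.407 = 449, and then Q* = 719 - 1.19·449 = 185.

P* ≈ 449, Q* ≈ 185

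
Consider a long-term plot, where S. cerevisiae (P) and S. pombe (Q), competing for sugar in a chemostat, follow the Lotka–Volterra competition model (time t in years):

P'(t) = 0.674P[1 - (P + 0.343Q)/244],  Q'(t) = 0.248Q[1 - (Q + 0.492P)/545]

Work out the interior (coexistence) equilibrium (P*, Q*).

P* ≈ 68.7, Q* ≈ 511

Setting both brackets to zero gives the nullclines P + 0.343Q = 244 and 0.492P + Q = 545.
Substituting Q = 545 - 0.492P into the first: P(1 - 0.343·0.492) = 244 - 0.343·545.
So P* = 57.1/0.831 = 68.7, and then Q* = 545 - 0.492·68.7 = 511.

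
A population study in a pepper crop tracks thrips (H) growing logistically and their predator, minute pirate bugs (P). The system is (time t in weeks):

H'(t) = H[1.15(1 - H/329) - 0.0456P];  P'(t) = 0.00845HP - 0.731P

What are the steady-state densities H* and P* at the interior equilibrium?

H* ≈ 86.5, P* ≈ 18.6

From dP/dt = 0 with P > 0: 0.00845H* = 0.731, so H* = 86.5.
Substitute into dH/dt = 0: 1.15(1 - 86.5/329) = 0.0456P*.
The bracket is 0.737, giving P* = 0.848/0.0456 = 18.6.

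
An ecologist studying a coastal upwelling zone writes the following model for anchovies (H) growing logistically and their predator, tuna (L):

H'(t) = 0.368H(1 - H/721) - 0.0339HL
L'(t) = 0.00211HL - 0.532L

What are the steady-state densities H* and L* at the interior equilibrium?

From dL/dt = 0 with L > 0: 0.00211H* = 0.532, so H* = 252.
Substitute into dH/dt = 0: 0.368(1 - 252/721) = 0.0339L*.
The bracket is 0.65, giving L* = 0.239/0.0339 = 7.06.

H* ≈ 252, L* ≈ 7.06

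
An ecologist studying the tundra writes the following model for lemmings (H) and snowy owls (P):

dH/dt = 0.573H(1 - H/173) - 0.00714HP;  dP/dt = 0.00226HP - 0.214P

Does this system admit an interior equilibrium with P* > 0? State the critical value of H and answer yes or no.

The predator equation gives dP/dt > 0 only when H > 0.214/0.00226 = 94.7.
Without the predator, H → K = 173. Since 173 > 94.7, the predator can invade and persist.

Threshold H = 94.7; K > 94.7, so yes, the predator persists.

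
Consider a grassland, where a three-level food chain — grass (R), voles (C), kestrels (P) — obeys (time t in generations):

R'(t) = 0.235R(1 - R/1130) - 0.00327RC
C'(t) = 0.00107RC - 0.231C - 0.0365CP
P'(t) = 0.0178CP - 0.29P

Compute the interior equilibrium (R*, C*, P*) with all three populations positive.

R* ≈ 874, C* ≈ 16.3, P* ≈ 19.3

From dP/dt = 0: 0.0178C* = 0.29, so C* = 16.3.
From dR/dt = 0: 0.235(1 - R*/1130) = 0.00327·16.3, giving R* = 1130·(1 - 0.227) = 874.
From dC/dt = 0: 0.00107·874 - 0.231 = 0.0365P*, so P* = 0.704/0.0365 = 19.3.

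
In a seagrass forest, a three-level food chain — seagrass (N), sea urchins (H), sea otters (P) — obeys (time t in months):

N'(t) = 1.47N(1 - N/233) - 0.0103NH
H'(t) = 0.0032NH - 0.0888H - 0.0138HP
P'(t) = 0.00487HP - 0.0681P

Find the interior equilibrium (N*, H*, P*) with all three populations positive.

N* ≈ 210, H* ≈ 14, P* ≈ 42.3

From dP/dt = 0: 0.00487H* = 0.0681, so H* = 14.
From dN/dt = 0: 1.47(1 - N*/233) = 0.0103·14, giving N* = 233·(1 - 0.098) = 210.
From dH/dt = 0: 0.0032·210 - 0.0888 = 0.0138P*, so P* = 0.584/0.0138 = 42.3.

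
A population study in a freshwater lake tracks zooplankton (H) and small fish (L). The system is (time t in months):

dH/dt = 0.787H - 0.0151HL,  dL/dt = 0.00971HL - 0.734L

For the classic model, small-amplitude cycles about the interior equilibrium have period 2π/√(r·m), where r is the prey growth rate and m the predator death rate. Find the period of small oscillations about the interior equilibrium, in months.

Here r = 0.787 and m = 0.734, so r·m = 0.578.
ω = √0.578 = 0.76 per month, hence T = 2π/ω ≈ 8.27 months.

T ≈ 8.27 months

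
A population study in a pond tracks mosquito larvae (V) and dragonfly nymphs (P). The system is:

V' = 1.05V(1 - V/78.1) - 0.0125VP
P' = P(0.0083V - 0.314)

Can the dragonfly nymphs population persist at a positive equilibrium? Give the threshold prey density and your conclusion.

The predator equation gives dP/dt > 0 only when V > 0.314/0.0083 = 37.8.
Without the predator, V → K = 78.1. Since 78.1 > 37.8, the predator can invade and persist.

Threshold V = 37.8; K > 37.8, so yes, the predator persists.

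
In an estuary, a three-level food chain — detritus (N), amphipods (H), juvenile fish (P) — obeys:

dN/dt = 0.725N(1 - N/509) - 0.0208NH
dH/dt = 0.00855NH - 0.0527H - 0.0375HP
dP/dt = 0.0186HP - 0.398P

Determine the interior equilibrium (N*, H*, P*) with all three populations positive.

N* ≈ 197, H* ≈ 21.4, P* ≈ 43.4

From dP/dt = 0: 0.0186H* = 0.398, so H* = 21.4.
From dN/dt = 0: 0.725(1 - N*/509) = 0.0208·21.4, giving N* = 509·(1 - 0.614) = 197.
From dH/dt = 0: 0.00855·197 - 0.0527 = 0.0375P*, so P* = 1.63/0.0375 = 43.4.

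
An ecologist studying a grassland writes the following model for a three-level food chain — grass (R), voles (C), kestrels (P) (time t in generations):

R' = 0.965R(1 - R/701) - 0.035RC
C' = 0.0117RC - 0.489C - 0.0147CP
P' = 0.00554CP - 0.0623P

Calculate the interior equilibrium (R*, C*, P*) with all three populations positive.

R* ≈ 415, C* ≈ 11.2, P* ≈ 297

From dP/dt = 0: 0.00554C* = 0.0623, so C* = 11.2.
From dR/dt = 0: 0.965(1 - R*/701) = 0.035·11.2, giving R* = 701·(1 - 0.408) = 415.
From dC/dt = 0: 0.0117·415 - 0.489 = 0.0147P*, so P* = 4.37/0.0147 = 297.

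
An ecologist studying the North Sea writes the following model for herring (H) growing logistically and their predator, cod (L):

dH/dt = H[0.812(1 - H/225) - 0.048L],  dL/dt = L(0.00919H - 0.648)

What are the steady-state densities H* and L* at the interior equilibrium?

H* ≈ 70.5, L* ≈ 11.6

From dL/dt = 0 with L > 0: 0.00919H* = 0.648, so H* = 70.5.
Substitute into dH/dt = 0: 0.812(1 - 70.5/225) = 0.048L*.
The bracket is 0.687, giving L* = 0.558/0.048 = 11.6.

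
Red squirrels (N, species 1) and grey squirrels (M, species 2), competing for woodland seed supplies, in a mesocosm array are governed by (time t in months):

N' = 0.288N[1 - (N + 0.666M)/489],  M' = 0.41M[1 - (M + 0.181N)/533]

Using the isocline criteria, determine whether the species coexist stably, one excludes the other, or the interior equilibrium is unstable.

Compare the nullcline intercepts: K1/α12 = 489/0.666 = 734 > K2 = 533; K2/α21 = 533/0.181 = 2940 > K1 = 489.
Since both inequalities hold, each species can invade when rare, so the interior equilibrium is stable.

stable coexistence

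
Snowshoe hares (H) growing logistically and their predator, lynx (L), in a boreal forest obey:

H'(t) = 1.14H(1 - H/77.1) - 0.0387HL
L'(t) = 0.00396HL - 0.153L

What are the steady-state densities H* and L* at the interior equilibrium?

H* ≈ 38.6, L* ≈ 14.7

From dL/dt = 0 with L > 0: 0.00396H* = 0.153, so H* = 38.6.
Substitute into dH/dt = 0: 1.14(1 - 38.6/77.1) = 0.0387L*.
The bracket is 0.499, giving L* = 0.569/0.0387 = 14.7.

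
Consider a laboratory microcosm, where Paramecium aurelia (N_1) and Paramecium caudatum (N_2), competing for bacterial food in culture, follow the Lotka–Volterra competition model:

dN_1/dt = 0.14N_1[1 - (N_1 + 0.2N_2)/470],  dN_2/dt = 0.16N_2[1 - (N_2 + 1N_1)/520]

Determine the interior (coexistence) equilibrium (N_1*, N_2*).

Setting both brackets to zero gives the nullclines N_1 + 0.2N_2 = 470 and 1N_1 + N_2 = 520.
Substituting N_2 = 520 - 1N_1 into the first: N_1(1 - 0.2·1) = 470 - 0.2·520.
So N_1* = 366/0.8 = 458, and then N_2* = 520 - 1·458 = 62.5.

N_1* ≈ 458, N_2* ≈ 62.5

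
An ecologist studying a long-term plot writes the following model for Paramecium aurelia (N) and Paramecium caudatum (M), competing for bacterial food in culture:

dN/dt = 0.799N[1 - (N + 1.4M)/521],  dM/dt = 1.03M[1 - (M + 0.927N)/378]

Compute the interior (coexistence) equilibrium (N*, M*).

Setting both brackets to zero gives the nullclines N + 1.4M = 521 and 0.927N + M = 378.
Substituting M = 378 - 0.927N into the first: N(1 - 1.4·0.927) = 521 - 1.4·378.
So N* = -8.2/-0.298 = 27.5, and then M* = 378 - 0.927·27.5 = 352.

N* ≈ 27.5, M* ≈ 352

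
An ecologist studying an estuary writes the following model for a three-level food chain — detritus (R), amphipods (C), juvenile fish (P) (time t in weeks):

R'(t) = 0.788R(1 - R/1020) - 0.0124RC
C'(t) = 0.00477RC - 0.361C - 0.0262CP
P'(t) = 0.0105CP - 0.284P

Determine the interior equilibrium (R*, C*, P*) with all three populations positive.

R* ≈ 586, C* ≈ 27, P* ≈ 92.9

From dP/dt = 0: 0.0105C* = 0.284, so C* = 27.
From dR/dt = 0: 0.788(1 - R*/1020) = 0.0124·27, giving R* = 1020·(1 - 0.426) = 586.
From dC/dt = 0: 0.00477·586 - 0.361 = 0.0262P*, so P* = 2.43/0.0262 = 92.9.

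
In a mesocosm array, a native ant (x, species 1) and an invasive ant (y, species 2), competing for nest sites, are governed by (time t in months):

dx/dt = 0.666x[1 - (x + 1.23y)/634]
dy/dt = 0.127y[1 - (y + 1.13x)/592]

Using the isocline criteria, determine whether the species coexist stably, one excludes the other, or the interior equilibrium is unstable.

unstable coexistence (outcome depends on initial conditions)

Compare the nullcline intercepts: K1/α12 = 634/1.23 = 515 < K2 = 592; K2/α21 = 592/1.13 = 524 < K1 = 634.
Since both are reversed, neither can invade when rare; the interior point is a saddle.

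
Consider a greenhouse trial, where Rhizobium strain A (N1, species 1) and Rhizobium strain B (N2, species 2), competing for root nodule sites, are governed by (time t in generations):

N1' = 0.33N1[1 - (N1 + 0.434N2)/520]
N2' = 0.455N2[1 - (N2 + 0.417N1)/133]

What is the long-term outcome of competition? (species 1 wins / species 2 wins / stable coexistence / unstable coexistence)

Compare the nullcline intercepts: K1/α12 = 520/0.434 = 1200 > K2 = 133; K2/α21 = 133/0.417 = 319 < K1 = 520.
Since the inequalities point opposite ways, species 1 can invade but species 2 cannot.

species 1 excludes species 2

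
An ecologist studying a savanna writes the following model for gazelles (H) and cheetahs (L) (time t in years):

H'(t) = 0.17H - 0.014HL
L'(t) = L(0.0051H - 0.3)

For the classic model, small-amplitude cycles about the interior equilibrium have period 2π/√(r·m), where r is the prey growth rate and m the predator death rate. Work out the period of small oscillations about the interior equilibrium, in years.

Here r = 0.17 and m = 0.3, so r·m = 0.051.
ω = √0.051 = 0.226 per year, hence T = 2π/ω ≈ 27.8 years.

T ≈ 27.8 years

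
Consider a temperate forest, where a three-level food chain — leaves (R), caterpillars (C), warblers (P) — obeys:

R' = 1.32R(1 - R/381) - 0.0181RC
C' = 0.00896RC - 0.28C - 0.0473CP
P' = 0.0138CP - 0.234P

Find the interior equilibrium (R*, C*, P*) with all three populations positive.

From dP/dt = 0: 0.0138C* = 0.234, so C* = 17.
From dR/dt = 0: 1.32(1 - R*/381) = 0.0181·17, giving R* = 381·(1 - 0.233) = 292.
From dC/dt = 0: 0.00896·292 - 0.28 = 0.0473P*, so P* = 2.34/0.0473 = 49.5.

R* ≈ 292, C* ≈ 17, P* ≈ 49.5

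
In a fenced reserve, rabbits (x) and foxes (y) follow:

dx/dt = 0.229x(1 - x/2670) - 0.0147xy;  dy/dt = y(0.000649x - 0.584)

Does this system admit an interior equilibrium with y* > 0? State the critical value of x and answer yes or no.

The predator equation gives dy/dt > 0 only when x > 0.584/0.000649 = 900.
Without the predator, x → K = 2670. Since 2670 > 900, the predator can invade and persist.

Threshold x = 900; K > 900, so yes, the predator persists.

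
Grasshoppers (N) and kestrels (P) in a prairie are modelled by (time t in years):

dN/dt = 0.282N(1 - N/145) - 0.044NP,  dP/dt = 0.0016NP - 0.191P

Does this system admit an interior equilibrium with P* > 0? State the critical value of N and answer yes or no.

The predator equation gives dP/dt > 0 only when N > 0.191/0.0016 = 119.
Without the predator, N → K = 145. Since 145 > 119, the predator can invade and persist.

Threshold N = 119; K > 119, so yes, the predator persists.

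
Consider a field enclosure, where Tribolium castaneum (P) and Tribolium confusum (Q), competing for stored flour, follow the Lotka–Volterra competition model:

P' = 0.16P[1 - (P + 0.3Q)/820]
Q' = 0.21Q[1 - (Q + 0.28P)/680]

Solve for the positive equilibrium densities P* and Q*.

Setting both brackets to zero gives the nullclines P + 0.3Q = 820 and 0.28P + Q = 680.
Substituting Q = 680 - 0.28P into the first: P(1 - 0.3·0.28) = 820 - 0.3·680.
So P* = 616/0.916 = 672, and then Q* = 680 - 0.28·672 = 492.

P* ≈ 672, Q* ≈ 492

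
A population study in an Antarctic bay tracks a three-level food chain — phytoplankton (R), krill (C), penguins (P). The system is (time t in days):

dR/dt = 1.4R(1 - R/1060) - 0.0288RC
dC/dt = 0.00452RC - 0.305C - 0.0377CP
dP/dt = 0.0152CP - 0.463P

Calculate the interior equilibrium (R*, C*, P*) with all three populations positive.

From dP/dt = 0: 0.0152C* = 0.463, so C* = 30.5.
From dR/dt = 0: 1.4(1 - R*/1060) = 0.0288·30.5, giving R* = 1060·(1 - 0.627) = 396.
From dC/dt = 0: 0.00452·396 - 0.305 = 0.0377P*, so P* = 1.48/0.0377 = 39.4.

R* ≈ 396, C* ≈ 30.5, P* ≈ 39.4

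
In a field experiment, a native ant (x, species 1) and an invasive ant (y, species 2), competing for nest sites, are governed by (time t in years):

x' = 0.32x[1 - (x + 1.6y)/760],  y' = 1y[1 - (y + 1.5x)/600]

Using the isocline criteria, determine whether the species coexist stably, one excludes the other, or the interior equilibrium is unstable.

unstable coexistence (outcome depends on initial conditions)

Compare the nullcline intercepts: K1/α12 = 760/1.6 = 475 < K2 = 600; K2/α21 = 600/1.5 = 400 < K1 = 760.
Since both are reversed, neither can invade when rare; the interior point is a saddle.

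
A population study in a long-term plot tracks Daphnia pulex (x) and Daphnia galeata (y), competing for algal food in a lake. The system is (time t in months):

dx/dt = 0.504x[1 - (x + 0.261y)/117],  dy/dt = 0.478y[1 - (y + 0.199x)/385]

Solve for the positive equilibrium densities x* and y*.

x* ≈ 17.4, y* ≈ 382

Setting both brackets to zero gives the nullclines x + 0.261y = 117 and 0.199x + y = 385.
Substituting y = 385 - 0.199x into the first: x(1 - 0.261·0.199) = 117 - 0.261·385.
So x* = 16.5/0.948 = 17.4, and then y* = 385 - 0.199·17.4 = 382.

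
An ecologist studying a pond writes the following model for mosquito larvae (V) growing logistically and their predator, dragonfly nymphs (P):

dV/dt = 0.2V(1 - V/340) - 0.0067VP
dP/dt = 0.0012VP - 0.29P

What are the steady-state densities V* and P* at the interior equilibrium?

V* ≈ 242, P* ≈ 8.63

From dP/dt = 0 with P > 0: 0.0012V* = 0.29, so V* = 242.
Substitute into dV/dt = 0: 0.2(1 - 242/340) = 0.0067P*.
The bracket is 0.289, giving P* = 0.0578/0.0067 = 8.63.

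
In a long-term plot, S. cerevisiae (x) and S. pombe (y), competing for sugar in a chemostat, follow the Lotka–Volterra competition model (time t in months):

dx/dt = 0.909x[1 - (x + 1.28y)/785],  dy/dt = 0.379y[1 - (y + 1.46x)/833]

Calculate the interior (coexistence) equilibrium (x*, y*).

x* ≈ 324, y* ≈ 360

Setting both brackets to zero gives the nullclines x + 1.28y = 785 and 1.46x + y = 833.
Substituting y = 833 - 1.46x into the first: x(1 - 1.28·1.46) = 785 - 1.28·833.
So x* = -281/-0.869 = 324, and then y* = 833 - 1.46·324 = 360.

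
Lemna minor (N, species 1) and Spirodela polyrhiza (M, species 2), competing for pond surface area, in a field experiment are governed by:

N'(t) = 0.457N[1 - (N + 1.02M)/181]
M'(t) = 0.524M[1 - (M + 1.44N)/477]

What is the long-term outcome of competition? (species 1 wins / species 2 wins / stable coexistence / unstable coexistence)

Compare the nullcline intercepts: K1/α12 = 181/1.02 = 177 < K2 = 477; K2/α21 = 477/1.44 = 331 > K1 = 181.
Since the inequalities point opposite ways, species 2 can invade but species 1 cannot.

species 2 excludes species 1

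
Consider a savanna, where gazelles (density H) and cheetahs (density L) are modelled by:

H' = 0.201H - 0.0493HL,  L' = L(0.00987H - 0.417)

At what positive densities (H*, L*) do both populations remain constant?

H* ≈ 42.2, L* ≈ 4.08

Set dL/dt = 0 with L > 0: 0.00987H - 0.417 = 0, so H* = 0.417/0.00987 = 42.2.
Set dH/dt = 0 with H > 0: 0.201 - 0.0493L = 0, so L* = 0.201/0.0493 = 4.08.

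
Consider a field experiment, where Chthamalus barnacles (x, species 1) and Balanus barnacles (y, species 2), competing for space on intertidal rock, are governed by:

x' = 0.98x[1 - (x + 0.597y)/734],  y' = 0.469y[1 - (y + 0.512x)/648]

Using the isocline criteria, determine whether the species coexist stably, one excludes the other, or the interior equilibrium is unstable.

Compare the nullcline intercepts: K1/α12 = 734/0.597 = 1230 > K2 = 648; K2/α21 = 648/0.512 = 1270 > K1 = 734.
Since both inequalities hold, each species can invade when rare, so the interior equilibrium is stable.

stable coexistence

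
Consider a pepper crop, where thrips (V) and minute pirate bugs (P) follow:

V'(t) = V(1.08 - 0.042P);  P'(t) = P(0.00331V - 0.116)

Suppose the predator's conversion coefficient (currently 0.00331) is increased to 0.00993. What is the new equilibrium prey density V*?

At the interior fixed point, setting dP/dt = 0 with P > 0 fixes V* = (predator death rate)/(VP coefficient) — independent of the other coefficients.
With the change, V* = 0.116/0.00993 = 11.7; it falls from 35.

V* ≈ 11.7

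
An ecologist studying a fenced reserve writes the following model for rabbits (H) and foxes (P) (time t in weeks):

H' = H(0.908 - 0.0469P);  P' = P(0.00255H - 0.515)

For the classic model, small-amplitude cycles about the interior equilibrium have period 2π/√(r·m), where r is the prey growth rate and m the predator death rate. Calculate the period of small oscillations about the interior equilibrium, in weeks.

Here r = 0.908 and m = 0.515, so r·m = 0.468.
ω = √0.468 = 0.684 per week, hence T = 2π/ω ≈ 9.19 weeks.

T ≈ 9.19 weeks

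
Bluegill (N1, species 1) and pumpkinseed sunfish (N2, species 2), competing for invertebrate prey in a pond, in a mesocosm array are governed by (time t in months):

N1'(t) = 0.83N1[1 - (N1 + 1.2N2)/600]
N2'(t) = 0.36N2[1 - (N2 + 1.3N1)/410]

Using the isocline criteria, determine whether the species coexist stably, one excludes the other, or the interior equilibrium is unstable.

Compare the nullcline intercepts: K1/α12 = 600/1.2 = 500 > K2 = 410; K2/α21 = 410/1.3 = 315 < K1 = 600.
Since the inequalities point opposite ways, species 1 can invade but species 2 cannot.

species 1 excludes species 2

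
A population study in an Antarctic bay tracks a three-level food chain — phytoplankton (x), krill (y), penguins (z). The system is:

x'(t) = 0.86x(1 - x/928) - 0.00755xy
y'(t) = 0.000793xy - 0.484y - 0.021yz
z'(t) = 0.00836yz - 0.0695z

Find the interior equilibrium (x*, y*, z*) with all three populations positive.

x* ≈ 860, y* ≈ 8.31, z* ≈ 9.44

From dz/dt = 0: 0.00836y* = 0.0695, so y* = 8.31.
From dx/dt = 0: 0.86(1 - x*/928) = 0.00755·8.31, giving x* = 928·(1 - 0.073) = 860.
From dy/dt = 0: 0.000793·860 - 0.484 = 0.021z*, so z* = 0.198/0.021 = 9.44.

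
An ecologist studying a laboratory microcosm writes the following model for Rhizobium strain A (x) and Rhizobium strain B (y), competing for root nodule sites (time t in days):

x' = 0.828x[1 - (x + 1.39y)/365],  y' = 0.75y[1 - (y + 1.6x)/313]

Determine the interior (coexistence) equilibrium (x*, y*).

Setting both brackets to zero gives the nullclines x + 1.39y = 365 and 1.6x + y = 313.
Substituting y = 313 - 1.6x into the first: x(1 - 1.39·1.6) = 365 - 1.39·313.
So x* = -70.1/-1.22 = 57.2, and then y* = 313 - 1.6·57.2 = 221.

x* ≈ 57.2, y* ≈ 221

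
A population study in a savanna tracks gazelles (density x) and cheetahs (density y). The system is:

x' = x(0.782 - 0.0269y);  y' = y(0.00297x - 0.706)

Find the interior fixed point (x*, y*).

Set dy/dt = 0 with y > 0: 0.00297x - 0.706 = 0, so x* = 0.706/0.00297 = 238.
Set dx/dt = 0 with x > 0: 0.782 - 0.0269y = 0, so y* = 0.782/0.0269 = 29.1.

x* ≈ 238, y* ≈ 29.1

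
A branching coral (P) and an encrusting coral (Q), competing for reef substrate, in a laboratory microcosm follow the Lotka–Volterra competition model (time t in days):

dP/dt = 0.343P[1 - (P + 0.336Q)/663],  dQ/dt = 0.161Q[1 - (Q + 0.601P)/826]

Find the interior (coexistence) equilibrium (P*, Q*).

P* ≈ 483, Q* ≈ 536

Setting both brackets to zero gives the nullclines P + 0.336Q = 663 and 0.601P + Q = 826.
Substituting Q = 826 - 0.601P into the first: P(1 - 0.336·0.601) = 663 - 0.336·826.
So P* = 385/0.798 = 483, and then Q* = 826 - 0.601·483 = 536.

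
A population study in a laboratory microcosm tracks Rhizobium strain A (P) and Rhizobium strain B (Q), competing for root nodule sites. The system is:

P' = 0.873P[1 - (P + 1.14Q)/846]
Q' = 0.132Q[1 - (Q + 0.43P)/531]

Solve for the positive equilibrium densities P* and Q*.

Setting both brackets to zero gives the nullclines P + 1.14Q = 846 and 0.43P + Q = 531.
Substituting Q = 531 - 0.43P into the first: P(1 - 1.14·0.43) = 846 - 1.14·531.
So P* = 241/0.51 = 472, and then Q* = 531 - 0.43·472 = 328.

P* ≈ 472, Q* ≈ 328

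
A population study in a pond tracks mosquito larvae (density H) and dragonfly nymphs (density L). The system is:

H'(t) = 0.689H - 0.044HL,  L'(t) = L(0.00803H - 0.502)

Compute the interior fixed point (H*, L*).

H* ≈ 62.5, L* ≈ 15.7

Set dL/dt = 0 with L > 0: 0.00803H - 0.502 = 0, so H* = 0.502/0.00803 = 62.5.
Set dH/dt = 0 with H > 0: 0.689 - 0.044L = 0, so L* = 0.689/0.044 = 15.7.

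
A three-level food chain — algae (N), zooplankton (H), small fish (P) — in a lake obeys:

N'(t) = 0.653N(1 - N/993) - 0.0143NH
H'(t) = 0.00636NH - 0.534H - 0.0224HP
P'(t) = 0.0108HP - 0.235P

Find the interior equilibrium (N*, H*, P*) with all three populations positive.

From dP/dt = 0: 0.0108H* = 0.235, so H* = 21.8.
From dN/dt = 0: 0.653(1 - N*/993) = 0.0143·21.8, giving N* = 993·(1 - 0.477) = 520.
From dH/dt = 0: 0.00636·520 - 0.534 = 0.0224P*, so P* = 2.77/0.0224 = 124.

N* ≈ 520, H* ≈ 21.8, P* ≈ 124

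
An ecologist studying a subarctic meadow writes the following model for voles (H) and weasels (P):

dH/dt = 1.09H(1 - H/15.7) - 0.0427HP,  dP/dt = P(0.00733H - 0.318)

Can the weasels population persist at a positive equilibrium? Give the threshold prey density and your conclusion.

The predator equation gives dP/dt > 0 only when H > 0.318/0.00733 = 43.4.
Without the predator, H → K = 15.7. Since 15.7 < 43.4, the predator cannot invade.

Threshold H = 43.4; K < 43.4, so no, the predator goes extinct.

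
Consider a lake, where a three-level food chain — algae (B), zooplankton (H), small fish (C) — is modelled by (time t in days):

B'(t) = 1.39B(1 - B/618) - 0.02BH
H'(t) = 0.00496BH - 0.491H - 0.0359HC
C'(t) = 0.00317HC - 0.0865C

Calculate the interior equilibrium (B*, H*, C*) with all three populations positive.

From dC/dt = 0: 0.00317H* = 0.0865, so H* = 27.3.
From dB/dt = 0: 1.39(1 - B*/618) = 0.02·27.3, giving B* = 618·(1 - 0.393) = 375.
From dH/dt = 0: 0.00496·375 - 0.491 = 0.0359C*, so C* = 1.37/0.0359 = 38.2.

B* ≈ 375, H* ≈ 27.3, C* ≈ 38.2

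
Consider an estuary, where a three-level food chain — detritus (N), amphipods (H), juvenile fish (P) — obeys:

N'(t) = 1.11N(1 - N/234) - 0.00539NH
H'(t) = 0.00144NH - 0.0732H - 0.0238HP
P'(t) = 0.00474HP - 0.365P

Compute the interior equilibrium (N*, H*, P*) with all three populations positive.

From dP/dt = 0: 0.00474H* = 0.365, so H* = 77.
From dN/dt = 0: 1.11(1 - N*/234) = 0.00539·77, giving N* = 234·(1 - 0.374) = 147.
From dH/dt = 0: 0.00144·147 - 0.0732 = 0.0238P*, so P* = 0.138/0.0238 = 5.79.

N* ≈ 147, H* ≈ 77, P* ≈ 5.79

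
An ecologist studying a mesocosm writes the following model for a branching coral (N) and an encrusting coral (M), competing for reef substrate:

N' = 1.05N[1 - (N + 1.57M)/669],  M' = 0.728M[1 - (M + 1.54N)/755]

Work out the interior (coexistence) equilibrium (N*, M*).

Setting both brackets to zero gives the nullclines N + 1.57M = 669 and 1.54N + M = 755.
Substituting M = 755 - 1.54N into the first: N(1 - 1.57·1.54) = 669 - 1.57·755.
So N* = -516/-1.42 = 364, and then M* = 755 - 1.54·364 = 194.

N* ≈ 364, M* ≈ 194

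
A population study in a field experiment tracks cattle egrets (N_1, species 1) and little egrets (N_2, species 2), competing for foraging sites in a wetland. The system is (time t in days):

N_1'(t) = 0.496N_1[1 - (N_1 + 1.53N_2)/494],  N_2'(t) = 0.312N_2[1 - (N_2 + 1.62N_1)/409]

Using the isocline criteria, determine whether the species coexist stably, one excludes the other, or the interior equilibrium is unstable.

Compare the nullcline intercepts: K1/α12 = 494/1.53 = 323 < K2 = 409; K2/α21 = 409/1.62 = 252 < K1 = 494.
Since both are reversed, neither can invade when rare; the interior point is a saddle.

unstable coexistence (outcome depends on initial conditions)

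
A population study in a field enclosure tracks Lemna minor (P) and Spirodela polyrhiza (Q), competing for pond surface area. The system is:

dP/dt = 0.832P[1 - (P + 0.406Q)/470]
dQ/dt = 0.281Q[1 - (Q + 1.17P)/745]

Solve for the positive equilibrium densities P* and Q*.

Setting both brackets to zero gives the nullclines P + 0.406Q = 470 and 1.17P + Q = 745.
Substituting Q = 745 - 1.17P into the first: P(1 - 0.406·1.17) = 470 - 0.406·745.
So P* = 168/0.525 = 319, and then Q* = 745 - 1.17·319 = 372.

P* ≈ 319, Q* ≈ 372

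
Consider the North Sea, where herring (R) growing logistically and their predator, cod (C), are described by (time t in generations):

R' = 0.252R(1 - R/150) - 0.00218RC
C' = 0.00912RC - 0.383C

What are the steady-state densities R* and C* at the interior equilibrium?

R* ≈ 42, C* ≈ 83.2

From dC/dt = 0 with C > 0: 0.00912R* = 0.383, so R* = 42.
Substitute into dR/dt = 0: 0.252(1 - 42/150) = 0.00218C*.
The bracket is 0.72, giving C* = 0.181/0.00218 = 83.2.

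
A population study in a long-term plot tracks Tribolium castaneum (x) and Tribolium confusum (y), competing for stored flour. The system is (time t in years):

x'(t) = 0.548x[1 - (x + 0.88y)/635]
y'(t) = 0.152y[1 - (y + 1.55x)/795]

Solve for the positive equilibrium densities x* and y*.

x* ≈ 177, y* ≈ 520

Setting both brackets to zero gives the nullclines x + 0.88y = 635 and 1.55x + y = 795.
Substituting y = 795 - 1.55x into the first: x(1 - 0.88·1.55) = 635 - 0.88·795.
So x* = -64.6/-0.364 = 177, and then y* = 795 - 1.55·177 = 520.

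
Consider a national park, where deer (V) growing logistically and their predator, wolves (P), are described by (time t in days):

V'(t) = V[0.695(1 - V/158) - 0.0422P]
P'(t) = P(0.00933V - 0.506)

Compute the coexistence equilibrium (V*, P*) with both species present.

From dP/dt = 0 with P > 0: 0.00933V* = 0.506, so V* = 54.2.
Substitute into dV/dt = 0: 0.695(1 - 54.2/158) = 0.0422P*.
The bracket is 0.657, giving P* = 0.456/0.0422 = 10.8.

V* ≈ 54.2, P* ≈ 10.8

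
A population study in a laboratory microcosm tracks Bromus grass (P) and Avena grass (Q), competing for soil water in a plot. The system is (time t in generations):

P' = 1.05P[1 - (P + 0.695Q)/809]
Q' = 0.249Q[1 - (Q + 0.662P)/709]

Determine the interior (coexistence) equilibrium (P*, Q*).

Setting both brackets to zero gives the nullclines P + 0.695Q = 809 and 0.662P + Q = 709.
Substituting Q = 709 - 0.662P into the first: P(1 - 0.695·0.662) = 809 - 0.695·709.
So P* = 316/0.54 = 586, and then Q* = 709 - 0.662·586 = 321.

P* ≈ 586, Q* ≈ 321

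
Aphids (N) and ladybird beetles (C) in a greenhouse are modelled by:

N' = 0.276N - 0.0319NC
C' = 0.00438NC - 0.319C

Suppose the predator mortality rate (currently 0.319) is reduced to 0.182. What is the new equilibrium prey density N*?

At the interior fixed point, setting dC/dt = 0 with C > 0 fixes N* = (predator death rate)/(NC coefficient) — independent of the other coefficients.
With the change, N* = 0.182/0.00438 = 41.6; it falls from 72.8.

N* ≈ 41.6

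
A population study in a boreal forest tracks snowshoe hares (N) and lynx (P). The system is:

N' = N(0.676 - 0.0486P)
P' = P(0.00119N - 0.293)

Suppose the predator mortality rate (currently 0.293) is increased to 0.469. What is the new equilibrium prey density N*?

At the interior fixed point, setting dP/dt = 0 with P > 0 fixes N* = (predator death rate)/(NP coefficient) — independent of the other coefficients.
With the change, N* = 0.469/0.00119 = 394; it rises from 246.

N* ≈ 394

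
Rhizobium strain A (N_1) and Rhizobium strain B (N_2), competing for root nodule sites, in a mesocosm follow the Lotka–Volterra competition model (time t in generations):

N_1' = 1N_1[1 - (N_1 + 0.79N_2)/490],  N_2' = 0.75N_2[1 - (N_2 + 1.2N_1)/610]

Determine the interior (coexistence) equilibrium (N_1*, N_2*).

Setting both brackets to zero gives the nullclines N_1 + 0.79N_2 = 490 and 1.2N_1 + N_2 = 610.
Substituting N_2 = 610 - 1.2N_1 into the first: N_1(1 - 0.79·1.2) = 490 - 0.79·610.
So N_1* = 8.1/0.052 = 156, and then N_2* = 610 - 1.2·156 = 423.

N_1* ≈ 156, N_2* ≈ 423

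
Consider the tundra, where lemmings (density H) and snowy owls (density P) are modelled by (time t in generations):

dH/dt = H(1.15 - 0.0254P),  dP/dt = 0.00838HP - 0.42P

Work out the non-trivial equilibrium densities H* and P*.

H* ≈ 50.1, P* ≈ 45.3

Set dP/dt = 0 with P > 0: 0.00838H - 0.42 = 0, so H* = 0.42/0.00838 = 50.1.
Set dH/dt = 0 with H > 0: 1.15 - 0.0254P = 0, so P* = 1.15/0.0254 = 45.3.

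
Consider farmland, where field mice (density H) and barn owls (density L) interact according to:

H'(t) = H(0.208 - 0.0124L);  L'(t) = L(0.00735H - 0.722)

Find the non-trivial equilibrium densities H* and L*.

H* ≈ 98.2, L* ≈ 16.8

Set dL/dt = 0 with L > 0: 0.00735H - 0.722 = 0, so H* = 0.722/0.00735 = 98.2.
Set dH/dt = 0 with H > 0: 0.208 - 0.0124L = 0, so L* = 0.208/0.0124 = 16.8.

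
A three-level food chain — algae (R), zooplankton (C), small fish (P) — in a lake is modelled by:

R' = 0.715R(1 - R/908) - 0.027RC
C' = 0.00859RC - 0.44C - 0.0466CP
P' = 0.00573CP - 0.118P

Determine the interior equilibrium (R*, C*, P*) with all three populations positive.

From dP/dt = 0: 0.00573C* = 0.118, so C* = 20.6.
From dR/dt = 0: 0.715(1 - R*/908) = 0.027·20.6, giving R* = 908·(1 - 0.778) = 202.
From dC/dt = 0: 0.00859·202 - 0.44 = 0.0466P*, so P* = 1.29/0.0466 = 27.8.

R* ≈ 202, C* ≈ 20.6, P* ≈ 27.8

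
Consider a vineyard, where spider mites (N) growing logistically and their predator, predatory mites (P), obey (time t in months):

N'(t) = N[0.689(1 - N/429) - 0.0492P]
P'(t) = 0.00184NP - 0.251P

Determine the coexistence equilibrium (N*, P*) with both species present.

N* ≈ 136, P* ≈ 9.55

From dP/dt = 0 with P > 0: 0.00184N* = 0.251, so N* = 136.
Substitute into dN/dt = 0: 0.689(1 - 136/429) = 0.0492P*.
The bracket is 0.682, giving P* = 0.47/0.0492 = 9.55.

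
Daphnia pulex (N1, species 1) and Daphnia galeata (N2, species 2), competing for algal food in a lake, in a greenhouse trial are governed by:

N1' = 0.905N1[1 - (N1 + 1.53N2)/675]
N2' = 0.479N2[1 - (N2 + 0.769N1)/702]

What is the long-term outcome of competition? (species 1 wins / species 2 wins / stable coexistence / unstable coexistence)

Compare the nullcline intercepts: K1/α12 = 675/1.53 = 441 < K2 = 702; K2/α21 = 702/0.769 = 913 > K1 = 675.
Since the inequalities point opposite ways, species 2 can invade but species 1 cannot.

species 2 excludes species 1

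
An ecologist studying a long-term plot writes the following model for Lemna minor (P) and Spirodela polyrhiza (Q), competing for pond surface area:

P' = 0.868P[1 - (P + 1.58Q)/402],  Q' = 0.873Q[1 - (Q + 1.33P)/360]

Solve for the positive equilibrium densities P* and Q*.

P* ≈ 151, Q* ≈ 159

Setting both brackets to zero gives the nullclines P + 1.58Q = 402 and 1.33P + Q = 360.
Substituting Q = 360 - 1.33P into the first: P(1 - 1.58·1.33) = 402 - 1.58·360.
So P* = -167/-1.1 = 151, and then Q* = 360 - 1.33·151 = 159.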